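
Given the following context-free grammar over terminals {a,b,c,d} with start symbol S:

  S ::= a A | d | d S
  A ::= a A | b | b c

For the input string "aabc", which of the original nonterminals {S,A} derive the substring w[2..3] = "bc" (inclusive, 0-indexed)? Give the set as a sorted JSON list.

CNF form of G:
  S -> T0 A | T3 S | d
  A -> T0 A | T1 T2 | b
  T0 -> a
  T1 -> b
  T2 -> c
  T3 -> d

CYK fill (cells [i..j] with 2 ≤ i ≤ j ≤ 3 only):
  T[2,2] 'b' = {A,T1}  orig:{A}
  T[3,3] 'c' = {T2}  orig:{}
  T[2,3] 'bc' = {A}

Original NTs in T[2,3] deriving "bc": ["A"]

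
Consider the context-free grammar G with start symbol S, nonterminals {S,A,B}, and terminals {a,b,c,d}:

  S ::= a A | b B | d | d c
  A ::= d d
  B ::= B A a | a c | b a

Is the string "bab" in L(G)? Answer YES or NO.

CNF form of G:
  S -> T0 T2 | T1 A | T3 B | d
  A -> T0 T0
  B -> B X4 | T1 T2 | T3 T1
  T0 -> d
  T1 -> a
  T2 -> c
  T3 -> b
  X4 -> A T1

CYK table (by increasing span):
  [0..0]={T3}  "b"  orig:{}
  [1..1]={T1}  "a"  orig:{}
  [2..2]={T3}  "b"  orig:{}
  [0..1]={B}  "ba"
  [1..2]=∅  "ab"
  [0..2]=∅  "bab"

S ∉ T[0,2] ⇒ NO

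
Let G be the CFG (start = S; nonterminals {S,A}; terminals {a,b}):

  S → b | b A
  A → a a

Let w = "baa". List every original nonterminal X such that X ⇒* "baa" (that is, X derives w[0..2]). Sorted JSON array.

Convert to CNF:
  S -> T1 A | b
  A -> T0 T0
  T0 -> a
  T1 -> b

Fill CYK table bottom-up, restricted to cells inside w[0..2]:
  cell(0,0) b: {S,T1}  orig:{S}
  cell(1,1) a: {T0}  orig:{}
  cell(2,2) a: {T0}  orig:{}
  cell(0,1) ba: ∅
  cell(1,2) aa: {A}
  cell(0,2) baa: {S}

Original NTs in T[0,2] deriving "baa": ["S"]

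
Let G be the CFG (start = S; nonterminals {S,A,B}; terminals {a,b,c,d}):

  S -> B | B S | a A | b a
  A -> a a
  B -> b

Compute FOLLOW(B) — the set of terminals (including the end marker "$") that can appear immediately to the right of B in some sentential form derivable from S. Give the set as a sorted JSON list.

FIRST sets, iterate to fixpoint:
pass 1:
  A via A→a a: +{a}
  B via B→b: +{b}
  S via S→B: +{b}
  S via S→a A: +{a}
  FIRST(S)={a,b}  FIRST(A)={a}  FIRST(B)={b}
pass 2: done
  FIRST(S)={a,b}  FIRST(A)={a}  FIRST(B)={b}

FOLLOW sets:
initialize: $ ∈ FOLLOW(S)
[1]
  S→B: FOLLOW(B) ⊇ FOLLOW(S) ⊇ {$}; new: +{$}
  S→B S: FOLLOW(B) ⊇ FIRST(S) = {a,b}; new: +{a,b}
  S→a A: FOLLOW(A) ⊇ FOLLOW(S) ⊇ {$}; new: +{$}
  FOLLOW(S)={$}  FOLLOW(A)={$}  FOLLOW(B)={$,a,b}
[2] (stable)
  FOLLOW(S)={$}  FOLLOW(A)={$}  FOLLOW(B)={$,a,b}

FOLLOW(B) = ["$", "a", "b"]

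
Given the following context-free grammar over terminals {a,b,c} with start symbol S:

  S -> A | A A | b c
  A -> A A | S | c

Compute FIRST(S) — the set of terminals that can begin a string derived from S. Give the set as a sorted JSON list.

FIRST iteration:
round 1:
  A via A→c: +{c}
  S via S→A: +{c}
  S via S→b c: +{b}
  FIRST[S]={b,c}  FIRST[A]={c}
round 2:
  A via A→S: +{b}
  FIRST[S]={b,c}  FIRST[A]={b,c}
round 3: — fixpoint
  FIRST[S]={b,c}  FIRST[A]={b,c}

FIRST(S) = ["b", "c"]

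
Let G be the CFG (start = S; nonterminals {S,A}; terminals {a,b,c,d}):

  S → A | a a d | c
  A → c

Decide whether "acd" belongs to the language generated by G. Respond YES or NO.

CNF form of G:
  S -> T0 X2 | c
  A -> c
  T0 -> a
  T1 -> d
  X2 -> T0 T1

CYK fill:
  cell(0,0) a: {T0}  orig:{}
  cell(1,1) c: {A,S}
  cell(2,2) d: {T1}  orig:{}
  cell(0,1) ac: ∅
  cell(1,2) cd: ∅
  cell(0,2) acd: ∅

S ∉ T[0,2] ⇒ NO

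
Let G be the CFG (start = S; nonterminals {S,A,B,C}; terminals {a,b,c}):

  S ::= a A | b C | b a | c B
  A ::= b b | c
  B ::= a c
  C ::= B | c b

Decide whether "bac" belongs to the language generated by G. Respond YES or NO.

CNF form of G:
  S -> T0 C | T0 T1 | T1 A | T2 B
  A -> T0 T0 | c
  B -> T1 T2
  C -> T1 T2 | T2 T0
  T0 -> b
  T1 -> a
  T2 -> c

Fill CYK table bottom-up:
  T[0,0] 'b' = {T0}  orig:{}
  T[1,1] 'a' = {T1}  orig:{}
  T[2,2] 'c' = {A,T2}  orig:{A}
  T[0,1] 'ba' = {S}
  T[1,2] 'ac' = {B,C,S}
  T[0,2] 'bac' = {S}

S ∈ T[0,2] ⇒ YES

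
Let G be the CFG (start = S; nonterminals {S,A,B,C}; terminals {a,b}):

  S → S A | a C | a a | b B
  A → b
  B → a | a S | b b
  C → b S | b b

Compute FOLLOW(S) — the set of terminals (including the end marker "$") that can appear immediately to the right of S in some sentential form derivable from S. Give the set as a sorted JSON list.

Compute FIRST by fixpoint:
iter 1:
  A via A→b: +{b}
  B via B→a: +{a}
  B via B→b b: +{b}
  C via C→b S: +{b}
  S via S→a C: +{a}
  S via S→b B: +{b}
  FIRST(S)={a,b}  FIRST(A)={b}  FIRST(B)={a,b}  FIRST(C)={b}
iter 2: done
  FIRST(S)={a,b}  FIRST(A)={b}  FIRST(B)={a,b}  FIRST(C)={b}

Compute FOLLOW by fixpoint:
FOLLOW(S) := {$}
round 1:
  S→S A: FOLLOW(S) ⊇ FIRST(A) = {b}; new: +{b}
  S→S A: FOLLOW(A) ⊇ FOLLOW(S) ⊇ {$,b}; new: +{$,b}
  S→a C: FOLLOW(C) ⊇ FOLLOW(S) ⊇ {$,b}; new: +{$,b}
  S→b B: FOLLOW(B) ⊇ FOLLOW(S) ⊇ {$,b}; new: +{$,b}
  FOLLOW(S)={$,b}  FOLLOW(A)={$,b}  FOLLOW(B)={$,b}  FOLLOW(C)={$,b}
round 2: — fixpoint
  FOLLOW(S)={$,b}  FOLLOW(A)={$,b}  FOLLOW(B)={$,b}  FOLLOW(C)={$,b}

FOLLOW(S) = ["$", "b"]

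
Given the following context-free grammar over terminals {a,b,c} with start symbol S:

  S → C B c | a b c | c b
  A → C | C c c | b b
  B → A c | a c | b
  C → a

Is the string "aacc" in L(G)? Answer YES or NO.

CNF form of G:
  S -> C X4 | T0 T1 | T2 X5
  A -> C X3 | T1 T1 | a
  B -> A T0 | T2 T0 | b
  C -> a
  T0 -> c
  T1 -> b
  T2 -> a
  X3 -> T0 T0
  X4 -> B T0
  X5 -> T1 T0

CYK fill:
  [0..0]={A,C,T2}  "a"  orig:{A,C}
  [1..1]={A,C,T2}  "a"  orig:{A,C}
  [2..2]={T0}  "c"  orig:{}
  [3..3]={T0}  "c"  orig:{}
  [0..1]=∅  "aa"
  [1..2]={B}  "ac"
  [2..3]={X3}  "cc"  orig:{}
  [0..2]=∅  "aac"
  [1..3]={A,X4}  "acc"  orig:{A}
  [0..3]={S}  "aacc"

S ∈ T[0,3] ⇒ YES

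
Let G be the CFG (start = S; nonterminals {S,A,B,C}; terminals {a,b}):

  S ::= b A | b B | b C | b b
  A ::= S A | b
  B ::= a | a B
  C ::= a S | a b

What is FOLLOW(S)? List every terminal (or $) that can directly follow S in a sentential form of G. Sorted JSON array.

Compute FIRST by fixpoint:
iter 1:
  A via A→b: +{b}
  B via B→a: +{a}
  C via C→a S: +{a}
  S via S→b A: +{b}
  FIRST(S)={b}  FIRST(A)={b}  FIRST(B)={a}  FIRST(C)={a}
iter 2: (stable)
  FIRST(S)={b}  FIRST(A)={b}  FIRST(B)={a}  FIRST(C)={a}

Compute FOLLOW by fixpoint:
seed FOLLOW(S) with $
[1]
  A→S A: FOLLOW(S) ⊇ FIRST(A) = {b}; new: +{b}
  S→b A: FOLLOW(A) ⊇ FOLLOW(S) ⊇ {$,b}; new: +{$,b}
  S→b B: FOLLOW(B) ⊇ FOLLOW(S) ⊇ {$,b}; new: +{$,b}
  S→b C: FOLLOW(C) ⊇ FOLLOW(S) ⊇ {$,b}; new: +{$,b}
  S: {$,b}  A: {$,b}  B: {$,b}  C: {$,b}
[2] (stable)
  S: {$,b}  A: {$,b}  B: {$,b}  C: {$,b}

FOLLOW(S) = ["$", "b"]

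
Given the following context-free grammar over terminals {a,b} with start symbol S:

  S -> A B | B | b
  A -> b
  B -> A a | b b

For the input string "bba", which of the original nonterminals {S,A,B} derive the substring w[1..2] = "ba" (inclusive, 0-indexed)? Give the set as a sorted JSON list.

CNF form of G:
  S -> A B | A T0 | T1 T1 | b
  A -> b
  B -> A T0 | T1 T1
  T0 -> a
  T1 -> b

CYK fill, restricted to cells inside w[1..2]:
  cell(1,1) b: {A,S,T1}  orig:{A,S}
  cell(2,2) a: {T0}  orig:{}
  cell(1,2) ba: {B,S}

Original NTs in T[1,2] deriving "ba": ["B", "S"]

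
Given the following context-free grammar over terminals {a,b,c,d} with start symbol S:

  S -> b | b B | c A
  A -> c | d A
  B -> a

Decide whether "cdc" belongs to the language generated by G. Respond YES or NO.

CNF form of G:
  S -> T1 B | T2 A | b
  A -> T0 A | c
  B -> a
  T0 -> d
  T1 -> b
  T2 -> c

CYK fill:
  [0..0]={A,T2}  "c"  orig:{A}
  [1..1]={T0}  "d"  orig:{}
  [2..2]={A,T2}  "c"  orig:{A}
  [0..1]=∅  "cd"
  [1..2]={A}  "dc"
  [0..2]={S}  "cdc"

S ∈ T[0,2] ⇒ YES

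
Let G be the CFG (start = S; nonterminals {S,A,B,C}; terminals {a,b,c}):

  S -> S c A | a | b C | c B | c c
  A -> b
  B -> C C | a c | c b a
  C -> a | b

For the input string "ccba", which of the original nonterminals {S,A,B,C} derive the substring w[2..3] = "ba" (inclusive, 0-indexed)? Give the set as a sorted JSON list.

CNF form of G:
  S -> S X4 | T1 B | T1 T1 | T2 C | a
  A -> b
  B -> C C | T0 T1 | T1 X3
  C -> a | b
  T0 -> a
  T1 -> c
  T2 -> b
  X3 -> T2 T0
  X4 -> T1 A

CYK fill (cells [i..j] with 2 ≤ i ≤ j ≤ 3 only):
  T[2,2] 'b' = {A,C,T2}  orig:{A,C}
  T[3,3] 'a' = {C,S,T0}  orig:{C,S}
  T[2,3] 'ba' = {B,S,X3}  orig:{B,S}

Original NTs in T[2,3] deriving "ba": ["B", "S"]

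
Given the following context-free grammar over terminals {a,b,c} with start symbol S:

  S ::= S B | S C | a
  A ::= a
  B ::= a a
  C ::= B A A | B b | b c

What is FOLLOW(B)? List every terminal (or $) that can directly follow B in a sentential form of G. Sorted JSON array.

FIRST sets, iterate to fixpoint:
round 1:
  A via A→a: +{a}
  B via B→a a: +{a}
  C via C→B A A: +{a}
  C via C→b c: +{b}
  S via S→a: +{a}
  FIRST(S)={a}  FIRST(A)={a}  FIRST(B)={a}  FIRST(C)={a,b}
round 2: (stable)
  FIRST(S)={a}  FIRST(A)={a}  FIRST(B)={a}  FIRST(C)={a,b}

FOLLOW iteration:
initialize: $ ∈ FOLLOW(S)
iter 1:
  C→B A A: FOLLOW(B) ⊇ FIRST(A) = {a}; new: +{a}
  C→B A A: FOLLOW(A) ⊇ FIRST(A) = {a}; new: +{a}
  C→B b: FOLLOW(B) ⊇ FIRST(b) = {b}; new: +{b}
  S→S B: FOLLOW(S) ⊇ FIRST(B) = {a}; new: +{a}
  S→S B: FOLLOW(B) ⊇ FOLLOW(S) ⊇ {$,a}; new: +{$}
  S→S C: FOLLOW(S) ⊇ FIRST(C) = {a,b}; new: +{b}
  S→S C: FOLLOW(C) ⊇ FOLLOW(S) ⊇ {$,a,b}; new: +{$,a,b}
  FOLLOW[S]={$,a,b}  FOLLOW[A]={a}  FOLLOW[B]={$,a,b}  FOLLOW[C]={$,a,b}
iter 2:
  C→B A A: FOLLOW(A) ⊇ FOLLOW(C) ⊇ {$,a,b}; new: +{$,b}
  FOLLOW[S]={$,a,b}  FOLLOW[A]={$,a,b}  FOLLOW[B]={$,a,b}  FOLLOW[C]={$,a,b}
iter 3: (stable)
  FOLLOW[S]={$,a,b}  FOLLOW[A]={$,a,b}  FOLLOW[B]={$,a,b}  FOLLOW[C]={$,a,b}

FOLLOW(B) = ["$", "a", "b"]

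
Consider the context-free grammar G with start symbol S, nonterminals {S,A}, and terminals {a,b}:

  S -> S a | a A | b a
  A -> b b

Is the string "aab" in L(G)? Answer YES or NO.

CNF form of G:
  S -> S T1 | T0 T1 | T1 A
  A -> T0 T0
  T0 -> b
  T1 -> a

CYK fill:
  T[0,0] 'a' = {T1}  orig:{}
  T[1,1] 'a' = {T1}  orig:{}
  T[2,2] 'b' = {T0}  orig:{}
  T[0,1] 'aa' = ∅
  T[1,2] 'ab' = ∅
  T[0,2] 'aab' = ∅

S ∉ T[0,2] ⇒ NO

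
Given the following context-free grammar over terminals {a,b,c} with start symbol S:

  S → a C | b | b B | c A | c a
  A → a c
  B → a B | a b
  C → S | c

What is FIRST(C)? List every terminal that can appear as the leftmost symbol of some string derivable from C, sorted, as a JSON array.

Compute FIRST by fixpoint:
round 1:
  A via A→a c: +{a}
  B via B→a B: +{a}
  C via C→c: +{c}
  S via S→a C: +{a}
  S via S→b: +{b}
  S via S→c A: +{c}
  FIRST[S]={a,b,c}  FIRST[A]={a}  FIRST[B]={a}  FIRST[C]={c}
round 2:
  C via C→S: +{a,b}
  FIRST[S]={a,b,c}  FIRST[A]={a}  FIRST[B]={a}  FIRST[C]={a,b,c}
round 3: — fixpoint
  FIRST[S]={a,b,c}  FIRST[A]={a}  FIRST[B]={a}  FIRST[C]={a,b,c}

FIRST(C) = ["a", "b", "c"]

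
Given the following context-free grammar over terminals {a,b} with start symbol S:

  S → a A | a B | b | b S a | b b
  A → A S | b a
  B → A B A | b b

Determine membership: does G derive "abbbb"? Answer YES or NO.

CNF form of G:
  S -> T0 T0 | T0 X3 | T1 A | T1 B | b
  A -> A S | T0 T1
  B -> A X2 | T0 T0
  T0 -> b
  T1 -> a
  X2 -> B A
  X3 -> S T1

CYK fill:
  T[0,0] 'a' = {T1}  orig:{}
  T[1,1] 'b' = {S,T0}  orig:{S}
  T[2,2] 'b' = {S,T0}  orig:{S}
  T[3,3] 'b' = {S,T0}  orig:{S}
  T[4,4] 'b' = {S,T0}  orig:{S}
  T[0,1] 'ab' = ∅
  T[1,2] 'bb' = {B,S}
  T[2,3] 'bb' = {B,S}
  T[3,4] 'bb' = {B,S}
  T[0,2] 'abb' = {S}
  T[1,3] 'bbb' = ∅
  T[2,4] 'bbb' = ∅
  T[0,3] 'abbb' = ∅
  T[1,4] 'bbbb' = ∅
  T[0,4] 'abbbb' = ∅

S ∉ T[0,4] ⇒ NO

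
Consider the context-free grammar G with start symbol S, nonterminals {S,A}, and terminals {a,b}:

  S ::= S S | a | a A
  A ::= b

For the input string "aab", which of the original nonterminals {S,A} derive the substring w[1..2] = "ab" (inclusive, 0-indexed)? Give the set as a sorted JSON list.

CNF form of G:
  S -> S S | T0 A | a
  A -> b
  T0 -> a

Fill CYK table bottom-up — only the sub-triangle for w[1..2]:
  [1..1]={S,T0}  "a"  orig:{S}
  [2..2]={A}  "b"
  [1..2]={S}  "ab"

Original NTs in T[1,2] deriving "ab": ["S"]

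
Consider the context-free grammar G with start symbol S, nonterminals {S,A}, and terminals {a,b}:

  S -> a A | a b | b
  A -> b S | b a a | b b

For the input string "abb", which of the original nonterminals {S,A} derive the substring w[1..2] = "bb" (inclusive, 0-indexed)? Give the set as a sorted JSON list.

Convert to CNF:
  S -> T1 A | T1 T0 | b
  A -> T0 S | T0 T0 | T0 X2
  T0 -> b
  T1 -> a
  X2 -> T1 T1

CYK fill (cells [i..j] with 1 ≤ i ≤ j ≤ 2 only):
  cell(1,1) b: {S,T0}  orig:{S}
  cell(2,2) b: {S,T0}  orig:{S}
  cell(1,2) bb: {A}

Original NTs in T[1,2] deriving "bb": ["A"]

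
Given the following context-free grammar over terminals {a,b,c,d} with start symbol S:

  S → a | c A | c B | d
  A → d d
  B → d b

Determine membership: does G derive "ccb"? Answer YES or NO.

Convert to CNF:
  S -> T2 A | T2 B | a | d
  A -> T0 T0
  B -> T0 T1
  T0 -> d
  T1 -> b
  T2 -> c

Fill CYK table bottom-up:
  T[0,0] 'c' = {T2}  orig:{}
  T[1,1] 'c' = {T2}  orig:{}
  T[2,2] 'b' = {T1}  orig:{}
  T[0,1] 'cc' = ∅
  T[1,2] 'cb' = ∅
  T[0,2] 'ccb' = ∅

S ∉ T[0,2] ⇒ NO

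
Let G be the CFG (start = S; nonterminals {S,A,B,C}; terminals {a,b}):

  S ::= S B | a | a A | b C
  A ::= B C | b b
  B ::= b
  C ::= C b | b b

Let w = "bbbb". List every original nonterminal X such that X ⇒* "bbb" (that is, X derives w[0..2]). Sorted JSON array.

Convert to CNF:
  S -> S B | T0 C | T1 A | a
  A -> B C | T0 T0
  B -> b
  C -> C T0 | T0 T0
  T0 -> b
  T1 -> a

CYK fill — only the sub-triangle for w[0..2]:
  [0..0]={B,T0}  "b"  orig:{B}
  [1..1]={B,T0}  "b"  orig:{B}
  [2..2]={B,T0}  "b"  orig:{B}
  [0..1]={A,C}  "bb"
  [1..2]={A,C}  "bb"
  [0..2]={A,C,S}  "bbb"

Original NTs in T[0,2] deriving "bbb": ["A", "C", "S"]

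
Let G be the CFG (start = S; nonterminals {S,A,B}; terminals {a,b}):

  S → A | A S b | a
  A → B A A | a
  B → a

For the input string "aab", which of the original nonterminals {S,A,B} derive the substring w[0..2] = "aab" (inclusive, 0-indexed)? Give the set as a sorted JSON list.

CNF form of G:
  S -> A X2 | B X3 | a
  A -> B X1 | a
  B -> a
  T0 -> b
  X1 -> A A
  X2 -> S T0
  X3 -> A A

Fill CYK table bottom-up — only the sub-triangle for w[0..2]:
  cell(0,0) a: {A,B,S}
  cell(1,1) a: {A,B,S}
  cell(2,2) b: {T0}  orig:{}
  cell(0,1) aa: {X1,X3}  orig:{}
  cell(1,2) ab: {X2}  orig:{}
  cell(0,2) aab: {S}

Original NTs in T[0,2] deriving "aab": ["S"]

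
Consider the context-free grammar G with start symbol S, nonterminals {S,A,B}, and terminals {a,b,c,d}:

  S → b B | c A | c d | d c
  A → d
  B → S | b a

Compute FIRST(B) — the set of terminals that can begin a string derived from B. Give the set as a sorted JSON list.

Compute FIRST by fixpoint:
iter 1:
  A via A→d: +{d}
  B via B→b a: +{b}
  S via S→b B: +{b}
  S via S→c A: +{c}
  S via S→d c: +{d}
  FIRST(S)={b,c,d}  FIRST(A)={d}  FIRST(B)={b}
iter 2:
  B via B→S: +{c,d}
  FIRST(S)={b,c,d}  FIRST(A)={d}  FIRST(B)={b,c,d}
iter 3: — fixpoint
  FIRST(S)={b,c,d}  FIRST(A)={d}  FIRST(B)={b,c,d}

FIRST(B) = ["b", "c", "d"]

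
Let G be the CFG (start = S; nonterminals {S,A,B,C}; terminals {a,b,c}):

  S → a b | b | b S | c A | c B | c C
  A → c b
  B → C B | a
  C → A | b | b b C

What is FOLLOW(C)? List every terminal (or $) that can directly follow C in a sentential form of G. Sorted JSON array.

FIRST sets, iterate to fixpoint:
iter 1:
  A via A→c b: +{c}
  B via B→a: +{a}
  C via C→A: +{c}
  C via C→b: +{b}
  S via S→a b: +{a}
  S via S→b: +{b}
  S via S→c A: +{c}
  FIRST[S]={a,b,c}  FIRST[A]={c}  FIRST[B]={a}  FIRST[C]={b,c}
iter 2:
  B via B→C B: +{b,c}
  FIRST[S]={a,b,c}  FIRST[A]={c}  FIRST[B]={a,b,c}  FIRST[C]={b,c}
iter 3: — fixpoint
  FIRST[S]={a,b,c}  FIRST[A]={c}  FIRST[B]={a,b,c}  FIRST[C]={b,c}

FOLLOW iteration:
FOLLOW(S) := {$}
pass 1:
  B→C B: FOLLOW(C) ⊇ FIRST(B) = {a,b,c}; new: +{a,b,c}
  C→A: FOLLOW(A) ⊇ FOLLOW(C) ⊇ {a,b,c}; new: +{a,b,c}
  S→c A: FOLLOW(A) ⊇ FOLLOW(S) ⊇ {$}; new: +{$}
  S→c B: FOLLOW(B) ⊇ FOLLOW(S) ⊇ {$}; new: +{$}
  S→c C: FOLLOW(C) ⊇ FOLLOW(S) ⊇ {$}; new: +{$}
  S: {$}  A: {$,a,b,c}  B: {$}  C: {$,a,b,c}
pass 2: (no change)
  S: {$}  A: {$,a,b,c}  B: {$}  C: {$,a,b,c}

FOLLOW(C) = ["$", "a", "b", "c"]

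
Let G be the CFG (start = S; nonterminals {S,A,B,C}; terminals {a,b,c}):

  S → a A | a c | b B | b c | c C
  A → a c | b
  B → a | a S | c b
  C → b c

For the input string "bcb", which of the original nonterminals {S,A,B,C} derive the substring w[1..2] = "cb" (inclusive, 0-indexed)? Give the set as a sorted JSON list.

Convert to CNF:
  S -> T0 A | T0 T1 | T1 C | T2 B | T2 T1
  A -> T0 T1 | b
  B -> T0 S | T1 T2 | a
  C -> T2 T1
  T0 -> a
  T1 -> c
  T2 -> b

Fill CYK table bottom-up (cells [i..j] with 1 ≤ i ≤ j ≤ 2 only):
  cell(1,1) c: {T1}  orig:{}
  cell(2,2) b: {A,T2}  orig:{A}
  cell(1,2) cb: {B}

Original NTs in T[1,2] deriving "cb": ["B"]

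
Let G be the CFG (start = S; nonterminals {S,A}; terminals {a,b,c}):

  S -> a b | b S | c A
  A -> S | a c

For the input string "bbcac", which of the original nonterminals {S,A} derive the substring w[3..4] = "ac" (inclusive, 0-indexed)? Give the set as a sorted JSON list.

Convert to CNF:
  S -> T0 T1 | T1 S | T2 A
  A -> T0 T1 | T0 T2 | T1 S | T2 A
  T0 -> a
  T1 -> b
  T2 -> c

CYK table (by increasing span) — only the sub-triangle for w[3..4]:
  T[3,3] 'a' = {T0}  orig:{}
  T[4,4] 'c' = {T2}  orig:{}
  T[3,4] 'ac' = {A}

Original NTs in T[3,4] deriving "ac": ["A"]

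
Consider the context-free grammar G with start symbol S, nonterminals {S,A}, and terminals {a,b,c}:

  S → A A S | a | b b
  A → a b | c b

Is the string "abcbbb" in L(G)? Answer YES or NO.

Convert to CNF:
  S -> A X3 | T1 T1 | a
  A -> T0 T1 | T2 T1
  T0 -> a
  T1 -> b
  T2 -> c
  X3 -> A S

CYK table (by increasing span):
  T[0,0] 'a' = {S,T0}  orig:{S}
  T[1,1] 'b' = {T1}  orig:{}
  T[2,2] 'c' = {T2}  orig:{}
  T[3,3] 'b' = {T1}  orig:{}
  T[4,4] 'b' = {T1}  orig:{}
  T[5,5] 'b' = {T1}  orig:{}
  T[0,1] 'ab' = {A}
  T[1,2] 'bc' = ∅
  T[2,3] 'cb' = {A}
  T[3,4] 'bb' = {S}
  T[4,5] 'bb' = {S}
  T[0,2] 'abc' = ∅
  T[1,3] 'bcb' = ∅
  T[2,4] 'cbb' = ∅
  T[3,5] 'bbb' = ∅
  T[0,3] 'abcb' = ∅
  T[1,4] 'bcbb' = ∅
  T[2,5] 'cbbb' = {X3}  orig:{}
  T[0,4] 'abcbb' = ∅
  T[1,5] 'bcbbb' = ∅
  T[0,5] 'abcbbb' = {S}

S ∈ T[0,5] ⇒ YES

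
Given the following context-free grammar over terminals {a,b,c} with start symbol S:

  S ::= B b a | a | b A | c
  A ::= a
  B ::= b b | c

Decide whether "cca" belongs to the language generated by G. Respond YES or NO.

Convert to CNF:
  S -> B X2 | T0 A | a | c
  A -> a
  B -> T0 T0 | c
  T0 -> b
  T1 -> a
  X2 -> T0 T1

CYK table (by increasing span):
  cell(0,0) c: {B,S}
  cell(1,1) c: {B,S}
  cell(2,2) a: {A,S,T1}  orig:{A,S}
  cell(0,1) cc: ∅
  cell(1,2) ca: ∅
  cell(0,2) cca: ∅

S ∉ T[0,2] ⇒ NO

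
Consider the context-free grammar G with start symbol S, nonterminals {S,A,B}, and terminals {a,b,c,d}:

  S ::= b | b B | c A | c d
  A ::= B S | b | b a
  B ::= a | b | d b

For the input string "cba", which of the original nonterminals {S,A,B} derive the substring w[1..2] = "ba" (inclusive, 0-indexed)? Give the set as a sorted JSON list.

Convert to CNF:
  S -> T0 B | T3 A | T3 T2 | b
  A -> B S | T0 T1 | b
  B -> T2 T0 | a | b
  T0 -> b
  T1 -> a
  T2 -> d
  T3 -> c

Fill CYK table bottom-up — only the sub-triangle for w[1..2]:
  T[1,1] 'b' = {A,B,S,T0}  orig:{A,B,S}
  T[2,2] 'a' = {B,T1}  orig:{B}
  T[1,2] 'ba' = {A,S}

Original NTs in T[1,2] deriving "ba": ["A", "S"]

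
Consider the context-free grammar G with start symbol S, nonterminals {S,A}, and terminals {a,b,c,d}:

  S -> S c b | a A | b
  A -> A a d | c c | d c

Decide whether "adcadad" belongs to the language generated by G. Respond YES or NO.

Convert to CNF:
  S -> S X5 | T0 A | b
  A -> A X4 | T1 T2 | T2 T2
  T0 -> a
  T1 -> d
  T2 -> c
  T3 -> b
  X4 -> T0 T1
  X5 -> T2 T3

Fill CYK table bottom-up:
  T[0,0] 'a' = {T0}  orig:{}
  T[1,1] 'd' = {T1}  orig:{}
  T[2,2] 'c' = {T2}  orig:{}
  T[3,3] 'a' = {T0}  orig:{}
  T[4,4] 'd' = {T1}  orig:{}
  T[5,5] 'a' = {T0}  orig:{}
  T[6,6] 'd' = {T1}  orig:{}
  T[0,1] 'ad' = {X4}  orig:{}
  T[1,2] 'dc' = {A}
  T[2,3] 'ca' = ∅
  T[3,4] 'ad' = {X4}  orig:{}
  T[4,5] 'da' = ∅
  T[5,6] 'ad' = {X4}  orig:{}
  T[0,2] 'adc' = {S}
  T[1,3] 'dca' = ∅
  T[2,4] 'cad' = ∅
  T[3,5] 'ada' = ∅
  T[4,6] 'dad' = ∅
  T[0,3] 'adca' = ∅
  T[1,4] 'dcad' = {A}
  T[2,5] 'cada' = ∅
  T[3,6] 'adad' = ∅
  T[0,4] 'adcad' = {S}
  T[1,5] 'dcada' = ∅
  T[2,6] 'cadad' = ∅
  T[0,5] 'adcada' = ∅
  T[1,6] 'dcadad' = {A}
  T[0,6] 'adcadad' = {S}

S ∈ T[0,6] ⇒ YES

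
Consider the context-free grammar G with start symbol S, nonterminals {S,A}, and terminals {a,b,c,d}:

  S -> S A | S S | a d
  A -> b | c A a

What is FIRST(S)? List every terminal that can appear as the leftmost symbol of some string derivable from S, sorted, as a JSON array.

Compute FIRST by fixpoint:
[1]
  A via A→b: +{b}
  A via A→c A a: +{c}
  S via S→a d: +{a}
  S: {a}  A: {b,c}
[2] (stable)
  S: {a}  A: {b,c}

FIRST(S) = ["a"]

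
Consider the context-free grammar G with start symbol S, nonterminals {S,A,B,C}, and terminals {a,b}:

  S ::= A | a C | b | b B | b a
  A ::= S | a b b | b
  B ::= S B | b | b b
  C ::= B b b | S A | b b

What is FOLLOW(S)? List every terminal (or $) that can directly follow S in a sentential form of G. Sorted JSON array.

Compute FIRST by fixpoint:
[1]
  A via A→a b b: +{a}
  A via A→b: +{b}
  B via B→b: +{b}
  C via C→B b b: +{b}
  S via S→A: +{a,b}
  S: {a,b}  A: {a,b}  B: {b}  C: {b}
[2]
  B via B→S B: +{a}
  C via C→B b b: +{a}
  S: {a,b}  A: {a,b}  B: {a,b}  C: {a,b}
[3] — fixpoint
  S: {a,b}  A: {a,b}  B: {a,b}  C: {a,b}

FOLLOW sets:
initialize: $ ∈ FOLLOW(S)
[1]
  B→S B: FOLLOW(S) ⊇ FIRST(B) = {a,b}; new: +{a,b}
  C→B b b: FOLLOW(B) ⊇ FIRST(b) = {b}; new: +{b}
  S→A: FOLLOW(A) ⊇ FOLLOW(S) ⊇ {$,a,b}; new: +{$,a,b}
  S→a C: FOLLOW(C) ⊇ FOLLOW(S) ⊇ {$,a,b}; new: +{$,a,b}
  S→b B: FOLLOW(B) ⊇ FOLLOW(S) ⊇ {$,a,b}; new: +{$,a}
  FOLLOW(S)={$,a,b}  FOLLOW(A)={$,a,b}  FOLLOW(B)={$,a,b}  FOLLOW(C)={$,a,b}
[2] — fixpoint
  FOLLOW(S)={$,a,b}  FOLLOW(A)={$,a,b}  FOLLOW(B)={$,a,b}  FOLLOW(C)={$,a,b}

FOLLOW(S) = ["$", "a", "b"]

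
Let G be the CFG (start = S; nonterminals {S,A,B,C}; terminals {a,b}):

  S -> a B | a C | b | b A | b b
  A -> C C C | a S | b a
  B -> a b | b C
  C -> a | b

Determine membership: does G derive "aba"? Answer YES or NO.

Convert to CNF:
  S -> T0 B | T0 C | T1 A | T1 T1 | b
  A -> C X2 | T0 S | T1 T0
  B -> T0 T1 | T1 C
  C -> a | b
  T0 -> a
  T1 -> b
  X2 -> C C

Fill CYK table bottom-up:
  T[0,0] 'a' = {C,T0}  orig:{C}
  T[1,1] 'b' = {C,S,T1}  orig:{C,S}
  T[2,2] 'a' = {C,T0}  orig:{C}
  T[0,1] 'ab' = {A,B,S,X2}  orig:{A,B,S}
  T[1,2] 'ba' = {A,B,X2}  orig:{A,B}
  T[0,2] 'aba' = {A,S}

S ∈ T[0,2] ⇒ YES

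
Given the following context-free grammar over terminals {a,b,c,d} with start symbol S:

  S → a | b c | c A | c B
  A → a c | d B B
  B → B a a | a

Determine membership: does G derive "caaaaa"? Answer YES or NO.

Convert to CNF:
  S -> T1 A | T1 B | T3 T1 | a
  A -> T0 T1 | T2 X4
  B -> B X5 | a
  T0 -> a
  T1 -> c
  T2 -> d
  T3 -> b
  X4 -> B B
  X5 -> T0 T0

CYK table (by increasing span):
  T[0,0] 'c' = {T1}  orig:{}
  T[1,1] 'a' = {B,S,T0}  orig:{B,S}
  T[2,2] 'a' = {B,S,T0}  orig:{B,S}
  T[3,3] 'a' = {B,S,T0}  orig:{B,S}
  T[4,4] 'a' = {B,S,T0}  orig:{B,S}
  T[5,5] 'a' = {B,S,T0}  orig:{B,S}
  T[0,1] 'ca' = {S}
  T[1,2] 'aa' = {X4,X5}  orig:{}
  T[2,3] 'aa' = {X4,X5}  orig:{}
  T[3,4] 'aa' = {X4,X5}  orig:{}
  T[4,5] 'aa' = {X4,X5}  orig:{}
  T[0,2] 'caa' = ∅
  T[1,3] 'aaa' = {B}
  T[2,4] 'aaa' = {B}
  T[3,5] 'aaa' = {B}
  T[0,3] 'caaa' = {S}
  T[1,4] 'aaaa' = {X4}  orig:{}
  T[2,5] 'aaaa' = {X4}  orig:{}
  T[0,4] 'caaaa' = ∅
  T[1,5] 'aaaaa' = {B}
  T[0,5] 'caaaaa' = {S}

S ∈ T[0,5] ⇒ YES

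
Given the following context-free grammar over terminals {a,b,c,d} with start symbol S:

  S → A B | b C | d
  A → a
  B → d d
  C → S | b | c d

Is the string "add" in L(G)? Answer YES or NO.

CNF form of G:
  S -> A B | T1 C | d
  A -> a
  B -> T0 T0
  C -> A B | T1 C | T2 T0 | b | d
  T0 -> d
  T1 -> b
  T2 -> c

Fill CYK table bottom-up:
  [0..0]={A}  "a"
  [1..1]={C,S,T0}  "d"  orig:{C,S}
  [2..2]={C,S,T0}  "d"  orig:{C,S}
  [0..1]=∅  "ad"
  [1..2]={B}  "dd"
  [0..2]={C,S}  "add"

S ∈ T[0,2] ⇒ YES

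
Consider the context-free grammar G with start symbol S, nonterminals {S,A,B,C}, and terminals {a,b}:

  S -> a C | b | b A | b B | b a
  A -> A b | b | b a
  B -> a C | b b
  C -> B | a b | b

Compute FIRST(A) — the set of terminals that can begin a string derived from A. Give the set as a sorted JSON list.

FIRST sets, iterate to fixpoint:
pass 1:
  A via A→b: +{b}
  B via B→a C: +{a}
  B via B→b b: +{b}
  C via C→B: +{a,b}
  S via S→a C: +{a}
  S via S→b: +{b}
  FIRST(S)={a,b}  FIRST(A)={b}  FIRST(B)={a,b}  FIRST(C)={a,b}
pass 2: (no change)
  FIRST(S)={a,b}  FIRST(A)={b}  FIRST(B)={a,b}  FIRST(C)={a,b}

FIRST(A) = ["b"]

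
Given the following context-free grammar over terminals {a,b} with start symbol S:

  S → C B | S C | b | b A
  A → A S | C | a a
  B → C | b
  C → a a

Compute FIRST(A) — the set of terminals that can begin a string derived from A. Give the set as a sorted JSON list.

FIRST iteration:
pass 1:
  A via A→a a: +{a}
  B via B→b: +{b}
  C via C→a a: +{a}
  S via S→C B: +{a}
  S via S→b: +{b}
  S: {a,b}  A: {a}  B: {b}  C: {a}
pass 2:
  B via B→C: +{a}
  S: {a,b}  A: {a}  B: {a,b}  C: {a}
pass 3: (no change)
  S: {a,b}  A: {a}  B: {a,b}  C: {a}

FIRST(A) = ["a"]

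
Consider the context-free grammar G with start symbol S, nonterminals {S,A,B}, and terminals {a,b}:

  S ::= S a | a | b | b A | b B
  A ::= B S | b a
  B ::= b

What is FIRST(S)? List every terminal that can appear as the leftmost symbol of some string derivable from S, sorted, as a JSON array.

Compute FIRST by fixpoint:
round 1:
  A via A→b a: +{b}
  B via B→b: +{b}
  S via S→a: +{a}
  S via S→b: +{b}
  S: {a,b}  A: {b}  B: {b}
round 2: done
  S: {a,b}  A: {b}  B: {b}

FIRST(S) = ["a", "b"]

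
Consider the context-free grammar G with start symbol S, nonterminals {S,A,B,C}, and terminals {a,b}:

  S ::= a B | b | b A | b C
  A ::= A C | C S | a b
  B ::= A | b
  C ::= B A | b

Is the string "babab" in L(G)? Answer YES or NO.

Convert to CNF:
  S -> T0 B | T1 A | T1 C | b
  A -> A C | C S | T0 T1
  B -> A C | C S | T0 T1 | b
  C -> B A | b
  T0 -> a
  T1 -> b

CYK fill:
  [0..0]={B,C,S,T1}  "b"  orig:{B,C,S}
  [1..1]={T0}  "a"  orig:{}
  [2..2]={B,C,S,T1}  "b"  orig:{B,C,S}
  [3..3]={T0}  "a"  orig:{}
  [4..4]={B,C,S,T1}  "b"  orig:{B,C,S}
  [0..1]=∅  "ba"
  [1..2]={A,B,S}  "ab"
  [2..3]=∅  "ba"
  [3..4]={A,B,S}  "ab"
  [0..2]={A,B,C,S}  "bab"
  [1..3]=∅  "aba"
  [2..4]={A,B,C,S}  "bab"
  [0..3]=∅  "baba"
  [1..4]={C,S}  "abab"
  [0..4]={A,B,C,S}  "babab"

S ∈ T[0,4] ⇒ YES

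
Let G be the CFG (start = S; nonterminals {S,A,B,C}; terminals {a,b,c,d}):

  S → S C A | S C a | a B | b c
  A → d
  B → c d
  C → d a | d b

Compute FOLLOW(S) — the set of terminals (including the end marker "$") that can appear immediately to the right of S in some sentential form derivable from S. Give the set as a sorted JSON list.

FIRST sets, iterate to fixpoint:
round 1:
  A via A→d: +{d}
  B via B→c d: +{c}
  C via C→d a: +{d}
  S via S→a B: +{a}
  S via S→b c: +{b}
  FIRST[S]={a,b}  FIRST[A]={d}  FIRST[B]={c}  FIRST[C]={d}
round 2: — fixpoint
  FIRST[S]={a,b}  FIRST[A]={d}  FIRST[B]={c}  FIRST[C]={d}

Compute FOLLOW by fixpoint:
FOLLOW(S) := {$}
pass 1:
  S→S C A: FOLLOW(S) ⊇ FIRST(C) = {d}; new: +{d}
  S→S C A: FOLLOW(C) ⊇ FIRST(A) = {d}; new: +{d}
  S→S C A: FOLLOW(A) ⊇ FOLLOW(S) ⊇ {$,d}; new: +{$,d}
  S→S C a: FOLLOW(C) ⊇ FIRST(a) = {a}; new: +{a}
  S→a B: FOLLOW(B) ⊇ FOLLOW(S) ⊇ {$,d}; new: +{$,d}
  S: {$,d}  A: {$,d}  B: {$,d}  C: {a,d}
pass 2: done
  S: {$,d}  A: {$,d}  B: {$,d}  C: {a,d}

FOLLOW(S) = ["$", "d"]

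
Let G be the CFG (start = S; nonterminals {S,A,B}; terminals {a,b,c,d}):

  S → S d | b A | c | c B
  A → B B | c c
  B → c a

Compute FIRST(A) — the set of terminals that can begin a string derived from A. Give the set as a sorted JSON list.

FIRST iteration:
round 1:
  A via A→c c: +{c}
  B via B→c a: +{c}
  S via S→b A: +{b}
  S via S→c: +{c}
  FIRST(S)={b,c}  FIRST(A)={c}  FIRST(B)={c}
round 2: (no change)
  FIRST(S)={b,c}  FIRST(A)={c}  FIRST(B)={c}

FIRST(A) = ["c"]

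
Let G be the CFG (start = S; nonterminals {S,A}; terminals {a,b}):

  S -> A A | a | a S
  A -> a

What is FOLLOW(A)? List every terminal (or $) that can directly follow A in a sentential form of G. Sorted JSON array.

FIRST iteration:
pass 1:
  A via A→a: +{a}
  S via S→A A: +{a}
  FIRST(S)={a}  FIRST(A)={a}
pass 2: (no change)
  FIRST(S)={a}  FIRST(A)={a}

FOLLOW sets:
FOLLOW(S) := {$}
iter 1:
  S→A A: FOLLOW(A) ⊇ FIRST(A) = {a}; new: +{a}
  S→A A: FOLLOW(A) ⊇ FOLLOW(S) ⊇ {$}; new: +{$}
  S: {$}  A: {$,a}
iter 2: done
  S: {$}  A: {$,a}

FOLLOW(A) = ["$", "a"]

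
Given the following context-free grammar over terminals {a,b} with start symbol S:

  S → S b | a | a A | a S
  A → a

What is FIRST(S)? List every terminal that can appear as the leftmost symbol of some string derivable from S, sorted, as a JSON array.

FIRST sets, iterate to fixpoint:
iter 1:
  A via A→a: +{a}
  S via S→a: +{a}
  FIRST(S)={a}  FIRST(A)={a}
iter 2: (no change)
  FIRST(S)={a}  FIRST(A)={a}

FIRST(S) = ["a"]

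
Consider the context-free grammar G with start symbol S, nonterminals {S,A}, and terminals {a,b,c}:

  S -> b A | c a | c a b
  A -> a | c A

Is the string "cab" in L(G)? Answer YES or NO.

Convert to CNF:
  S -> T0 T2 | T0 X3 | T1 A
  A -> T0 A | a
  T0 -> c
  T1 -> b
  T2 -> a
  X3 -> T2 T1

CYK table (by increasing span):
  T[0,0] 'c' = {T0}  orig:{}
  T[1,1] 'a' = {A,T2}  orig:{A}
  T[2,2] 'b' = {T1}  orig:{}
  T[0,1] 'ca' = {A,S}
  T[1,2] 'ab' = {X3}  orig:{}
  T[0,2] 'cab' = {S}

S ∈ T[0,2] ⇒ YES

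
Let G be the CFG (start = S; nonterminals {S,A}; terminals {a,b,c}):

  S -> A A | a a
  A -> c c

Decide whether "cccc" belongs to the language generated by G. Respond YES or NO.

Convert to CNF:
  S -> A A | T1 T1
  A -> T0 T0
  T0 -> c
  T1 -> a

CYK fill:
  [0..0]={T0}  "c"  orig:{}
  [1..1]={T0}  "c"  orig:{}
  [2..2]={T0}  "c"  orig:{}
  [3..3]={T0}  "c"  orig:{}
  [0..1]={A}  "cc"
  [1..2]={A}  "cc"
  [2..3]={A}  "cc"
  [0..2]=∅  "ccc"
  [1..3]=∅  "ccc"
  [0..3]={S}  "cccc"

S ∈ T[0,3] ⇒ YES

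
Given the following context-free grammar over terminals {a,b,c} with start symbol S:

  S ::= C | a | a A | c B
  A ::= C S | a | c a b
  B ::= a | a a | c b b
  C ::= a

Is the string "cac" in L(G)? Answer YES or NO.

Convert to CNF:
  S -> T0 B | T1 A | a
  A -> C S | T0 X3 | a
  B -> T0 X4 | T1 T1 | a
  C -> a
  T0 -> c
  T1 -> a
  T2 -> b
  X3 -> T1 T2
  X4 -> T2 T2

CYK fill:
  [0..0]={T0}  "c"  orig:{}
  [1..1]={A,B,C,S,T1}  "a"  orig:{A,B,C,S}
  [2..2]={T0}  "c"  orig:{}
  [0..1]={S}  "ca"
  [1..2]=∅  "ac"
  [0..2]=∅  "cac"

S ∉ T[0,2] ⇒ NO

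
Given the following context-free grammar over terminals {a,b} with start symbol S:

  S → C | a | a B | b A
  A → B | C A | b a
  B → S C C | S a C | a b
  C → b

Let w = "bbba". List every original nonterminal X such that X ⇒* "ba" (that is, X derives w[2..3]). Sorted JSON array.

CNF form of G:
  S -> T0 B | T1 A | a | b
  A -> C A | S X2 | S X3 | T0 T1 | T1 T0
  B -> S X4 | S X5 | T0 T1
  C -> b
  T0 -> a
  T1 -> b
  X2 -> C C
  X3 -> T0 C
  X4 -> C C
  X5 -> T0 C

CYK fill — only the sub-triangle for w[2..3]:
  T[2,2] 'b' = {C,S,T1}  orig:{C,S}
  T[3,3] 'a' = {S,T0}  orig:{S}
  T[2,3] 'ba' = {A}

Original NTs in T[2,3] deriving "ba": ["A"]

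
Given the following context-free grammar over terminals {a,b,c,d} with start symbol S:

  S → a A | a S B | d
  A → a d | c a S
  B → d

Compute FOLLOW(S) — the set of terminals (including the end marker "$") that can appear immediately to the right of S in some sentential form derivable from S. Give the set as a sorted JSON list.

Compute FIRST by fixpoint:
iter 1:
  A via A→a d: +{a}
  A via A→c a S: +{c}
  B via B→d: +{d}
  S via S→a A: +{a}
  S via S→d: +{d}
  FIRST[S]={a,d}  FIRST[A]={a,c}  FIRST[B]={d}
iter 2: done
  FIRST[S]={a,d}  FIRST[A]={a,c}  FIRST[B]={d}

Compute FOLLOW by fixpoint:
initialize: $ ∈ FOLLOW(S)
iter 1:
  S→a A: FOLLOW(A) ⊇ FOLLOW(S) ⊇ {$}; new: +{$}
  S→a S B: FOLLOW(S) ⊇ FIRST(B) = {d}; new: +{d}
  S→a S B: FOLLOW(B) ⊇ FOLLOW(S) ⊇ {$,d}; new: +{$,d}
  S: {$,d}  A: {$}  B: {$,d}
iter 2:
  S→a A: FOLLOW(A) ⊇ FOLLOW(S) ⊇ {$,d}; new: +{d}
  S: {$,d}  A: {$,d}  B: {$,d}
iter 3: — fixpoint
  S: {$,d}  A: {$,d}  B: {$,d}

FOLLOW(S) = ["$", "d"]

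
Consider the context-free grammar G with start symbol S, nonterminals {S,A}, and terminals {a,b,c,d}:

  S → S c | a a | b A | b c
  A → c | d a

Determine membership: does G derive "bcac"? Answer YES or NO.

CNF form of G:
  S -> S T2 | T1 T1 | T3 A | T3 T2
  A -> T0 T1 | c
  T0 -> d
  T1 -> a
  T2 -> c
  T3 -> b

CYK fill:
  [0..0]={T3}  "b"  orig:{}
  [1..1]={A,T2}  "c"  orig:{A}
  [2..2]={T1}  "a"  orig:{}
  [3..3]={A,T2}  "c"  orig:{A}
  [0..1]={S}  "bc"
  [1..2]=∅  "ca"
  [2..3]=∅  "ac"
  [0..2]=∅  "bca"
  [1..3]=∅  "cac"
  [0..3]=∅  "bcac"

S ∉ T[0,3] ⇒ NO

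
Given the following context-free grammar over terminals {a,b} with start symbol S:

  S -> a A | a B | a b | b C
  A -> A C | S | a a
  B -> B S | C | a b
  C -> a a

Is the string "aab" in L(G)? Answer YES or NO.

Convert to CNF:
  S -> T0 A | T0 B | T0 T1 | T1 C
  A -> A C | T0 A | T0 B | T0 T0 | T0 T1 | T1 C
  B -> B S | T0 T0 | T0 T1
  C -> T0 T0
  T0 -> a
  T1 -> b

CYK table (by increasing span):
  [0..0]={T0}  "a"  orig:{}
  [1..1]={T0}  "a"  orig:{}
  [2..2]={T1}  "b"  orig:{}
  [0..1]={A,B,C}  "aa"
  [1..2]={A,B,S}  "ab"
  [0..2]={A,S}  "aab"

S ∈ T[0,2] ⇒ YES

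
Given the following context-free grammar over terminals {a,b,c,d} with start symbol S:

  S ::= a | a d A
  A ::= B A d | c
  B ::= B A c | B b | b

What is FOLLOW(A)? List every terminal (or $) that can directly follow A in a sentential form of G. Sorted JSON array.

Compute FIRST by fixpoint:
pass 1:
  A via A→c: +{c}
  B via B→b: +{b}
  S via S→a: +{a}
  FIRST[S]={a}  FIRST[A]={c}  FIRST[B]={b}
pass 2:
  A via A→B A d: +{b}
  FIRST[S]={a}  FIRST[A]={b,c}  FIRST[B]={b}
pass 3: — fixpoint
  FIRST[S]={a}  FIRST[A]={b,c}  FIRST[B]={b}

Compute FOLLOW by fixpoint:
seed FOLLOW(S) with $
iter 1:
  A→B A d: FOLLOW(B) ⊇ FIRST(A) = {b,c}; new: +{b,c}
  A→B A d: FOLLOW(A) ⊇ FIRST(d) = {d}; new: +{d}
  B→B A c: FOLLOW(A) ⊇ FIRST(c) = {c}; new: +{c}
  S→a d A: FOLLOW(A) ⊇ FOLLOW(S) ⊇ {$}; new: +{$}
  FOLLOW[S]={$}  FOLLOW[A]={$,c,d}  FOLLOW[B]={b,c}
iter 2: done
  FOLLOW[S]={$}  FOLLOW[A]={$,c,d}  FOLLOW[B]={b,c}

FOLLOW(A) = ["$", "c", "d"]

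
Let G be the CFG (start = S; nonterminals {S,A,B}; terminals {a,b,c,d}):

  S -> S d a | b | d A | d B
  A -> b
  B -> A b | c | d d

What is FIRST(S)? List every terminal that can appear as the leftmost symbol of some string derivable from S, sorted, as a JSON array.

FIRST sets, iterate to fixpoint:
iter 1:
  A via A→b: +{b}
  B via B→A b: +{b}
  B via B→c: +{c}
  B via B→d d: +{d}
  S via S→b: +{b}
  S via S→d A: +{d}
  S: {b,d}  A: {b}  B: {b,c,d}
iter 2: — fixpoint
  S: {b,d}  A: {b}  B: {b,c,d}

FIRST(S) = ["b", "d"]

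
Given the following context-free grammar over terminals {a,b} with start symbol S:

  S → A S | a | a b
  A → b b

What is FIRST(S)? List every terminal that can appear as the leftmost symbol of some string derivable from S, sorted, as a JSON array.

Compute FIRST by fixpoint:
round 1:
  A via A→b b: +{b}
  S via S→A S: +{b}
  S via S→a: +{a}
  FIRST[S]={a,b}  FIRST[A]={b}
round 2: (no change)
  FIRST[S]={a,b}  FIRST[A]={b}

FIRST(S) = ["a", "b"]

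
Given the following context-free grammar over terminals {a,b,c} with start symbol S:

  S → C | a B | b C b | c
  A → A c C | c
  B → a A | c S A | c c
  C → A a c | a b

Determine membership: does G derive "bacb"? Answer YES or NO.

Convert to CNF:
  S -> A X6 | T1 B | T1 T2 | T2 X7 | c
  A -> A X3 | c
  B -> T0 T0 | T0 X4 | T1 A
  C -> A X5 | T1 T2
  T0 -> c
  T1 -> a
  T2 -> b
  X3 -> T0 C
  X4 -> S A
  X5 -> T1 T0
  X6 -> T1 T0
  X7 -> C T2

CYK table (by increasing span):
  cell(0,0) b: {T2}  orig:{}
  cell(1,1) a: {T1}  orig:{}
  cell(2,2) c: {A,S,T0}  orig:{A,S}
  cell(3,3) b: {T2}  orig:{}
  cell(0,1) ba: ∅
  cell(1,2) ac: {B,X5,X6}  orig:{B}
  cell(2,3) cb: ∅
  cell(0,2) bac: ∅
  cell(1,3) acb: ∅
  cell(0,3) bacb: ∅

S ∉ T[0,3] ⇒ NO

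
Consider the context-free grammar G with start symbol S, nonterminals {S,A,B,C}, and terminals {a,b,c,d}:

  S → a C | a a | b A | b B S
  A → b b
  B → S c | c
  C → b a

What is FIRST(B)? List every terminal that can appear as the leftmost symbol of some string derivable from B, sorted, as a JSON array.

Compute FIRST by fixpoint:
iter 1:
  A via A→b b: +{b}
  B via B→c: +{c}
  C via C→b a: +{b}
  S via S→a C: +{a}
  S via S→b A: +{b}
  FIRST(S)={a,b}  FIRST(A)={b}  FIRST(B)={c}  FIRST(C)={b}
iter 2:
  B via B→S c: +{a,b}
  FIRST(S)={a,b}  FIRST(A)={b}  FIRST(B)={a,b,c}  FIRST(C)={b}
iter 3: (stable)
  FIRST(S)={a,b}  FIRST(A)={b}  FIRST(B)={a,b,c}  FIRST(C)={b}

FIRST(B) = ["a", "b", "c"]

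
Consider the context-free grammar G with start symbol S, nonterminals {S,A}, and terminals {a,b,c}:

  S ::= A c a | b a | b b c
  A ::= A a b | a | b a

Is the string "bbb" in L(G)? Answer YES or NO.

Convert to CNF:
  S -> A X4 | T1 T0 | T1 X5
  A -> A X3 | T1 T0 | a
  T0 -> a
  T1 -> b
  T2 -> c
  X3 -> T0 T1
  X4 -> T2 T0
  X5 -> T1 T2

CYK table (by increasing span):
  T[0,0] 'b' = {T1}  orig:{}
  T[1,1] 'b' = {T1}  orig:{}
  T[2,2] 'b' = {T1}  orig:{}
  T[0,1] 'bb' = ∅
  T[1,2] 'bb' = ∅
  T[0,2] 'bbb' = ∅

S ∉ T[0,2] ⇒ NO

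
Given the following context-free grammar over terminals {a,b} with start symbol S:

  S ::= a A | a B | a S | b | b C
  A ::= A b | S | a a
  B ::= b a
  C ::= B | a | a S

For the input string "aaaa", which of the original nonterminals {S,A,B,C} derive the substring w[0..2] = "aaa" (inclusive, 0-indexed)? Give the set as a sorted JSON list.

Convert to CNF:
  S -> T0 C | T1 A | T1 B | T1 S | b
  A -> A T0 | T0 C | T1 A | T1 B | T1 S | T1 T1 | b
  B -> T0 T1
  C -> T0 T1 | T1 S | a
  T0 -> b
  T1 -> a

CYK fill, restricted to cells inside w[0..2]:
  T[0,0] 'a' = {C,T1}  orig:{C}
  T[1,1] 'a' = {C,T1}  orig:{C}
  T[2,2] 'a' = {C,T1}  orig:{C}
  T[0,1] 'aa' = {A}
  T[1,2] 'aa' = {A}
  T[0,2] 'aaa' = {A,S}

Original NTs in T[0,2] deriving "aaa": ["A", "S"]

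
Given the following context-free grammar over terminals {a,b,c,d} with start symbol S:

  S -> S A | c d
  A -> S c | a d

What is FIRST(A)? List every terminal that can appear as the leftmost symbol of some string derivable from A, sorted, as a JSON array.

FIRST iteration:
[1]
  A via A→a d: +{a}
  S via S→c d: +{c}
  FIRST[S]={c}  FIRST[A]={a}
[2]
  A via A→S c: +{c}
  FIRST[S]={c}  FIRST[A]={a,c}
[3] — fixpoint
  FIRST[S]={c}  FIRST[A]={a,c}

FIRST(A) = ["a", "c"]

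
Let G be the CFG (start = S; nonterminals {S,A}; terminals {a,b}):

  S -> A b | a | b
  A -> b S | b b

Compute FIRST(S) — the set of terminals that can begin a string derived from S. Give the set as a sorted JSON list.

FIRST iteration:
iter 1:
  A via A→b S: +{b}
  S via S→A b: +{b}
  S via S→a: +{a}
  FIRST(S)={a,b}  FIRST(A)={b}
iter 2: — fixpoint
  FIRST(S)={a,b}  FIRST(A)={b}

FIRST(S) = ["a", "b"]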